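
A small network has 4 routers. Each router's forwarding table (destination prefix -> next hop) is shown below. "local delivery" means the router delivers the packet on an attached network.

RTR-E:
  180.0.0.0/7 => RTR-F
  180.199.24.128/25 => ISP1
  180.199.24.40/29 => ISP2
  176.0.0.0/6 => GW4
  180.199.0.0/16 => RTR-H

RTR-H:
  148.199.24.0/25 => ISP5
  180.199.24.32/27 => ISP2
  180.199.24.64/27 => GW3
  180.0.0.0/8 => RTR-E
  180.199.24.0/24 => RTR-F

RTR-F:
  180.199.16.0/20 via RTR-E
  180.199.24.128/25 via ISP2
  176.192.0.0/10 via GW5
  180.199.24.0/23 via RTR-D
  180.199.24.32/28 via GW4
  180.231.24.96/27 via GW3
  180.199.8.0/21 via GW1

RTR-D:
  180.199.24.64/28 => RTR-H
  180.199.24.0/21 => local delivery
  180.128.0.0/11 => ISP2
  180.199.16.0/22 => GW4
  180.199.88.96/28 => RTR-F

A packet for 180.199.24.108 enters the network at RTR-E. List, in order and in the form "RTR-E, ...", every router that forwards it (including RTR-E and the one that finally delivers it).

RTR-E, RTR-H, RTR-F, RTR-D

At RTR-E: longest match for 180.199.24.108 is 180.199.0.0/16 -> RTR-H
At RTR-H: longest match for 180.199.24.108 is 180.199.24.0/24 -> RTR-F
At RTR-F: longest match for 180.199.24.108 is 180.199.24.0/23 -> RTR-D
At RTR-D: longest match for 180.199.24.108 is 180.199.24.0/21 -> local delivery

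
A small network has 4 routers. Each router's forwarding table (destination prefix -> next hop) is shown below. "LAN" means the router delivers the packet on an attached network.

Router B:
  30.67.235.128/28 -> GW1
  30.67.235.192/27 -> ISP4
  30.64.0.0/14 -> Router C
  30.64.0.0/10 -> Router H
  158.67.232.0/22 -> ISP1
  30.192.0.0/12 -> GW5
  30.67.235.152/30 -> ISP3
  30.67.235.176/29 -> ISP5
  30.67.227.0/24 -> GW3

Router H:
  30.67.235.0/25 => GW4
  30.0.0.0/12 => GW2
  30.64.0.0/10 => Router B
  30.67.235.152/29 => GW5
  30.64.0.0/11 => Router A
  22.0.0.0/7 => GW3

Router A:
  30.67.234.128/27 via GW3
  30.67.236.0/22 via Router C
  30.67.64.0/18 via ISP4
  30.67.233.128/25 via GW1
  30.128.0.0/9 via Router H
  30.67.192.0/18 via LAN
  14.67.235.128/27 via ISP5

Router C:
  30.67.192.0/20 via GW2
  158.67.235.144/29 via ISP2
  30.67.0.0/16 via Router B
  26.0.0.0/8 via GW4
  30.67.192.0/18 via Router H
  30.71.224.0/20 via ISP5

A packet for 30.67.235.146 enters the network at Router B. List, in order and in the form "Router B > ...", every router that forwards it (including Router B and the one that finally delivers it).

Router B > Router C > Router H > Router A

At Router B: longest match for 30.67.235.146 is 30.64.0.0/14 -> Router C
At Router C: longest match for 30.67.235.146 is 30.67.192.0/18 -> Router H
At Router H: longest match for 30.67.235.146 is 30.64.0.0/11 -> Router A
At Router A: longest match for 30.67.235.146 is 30.67.192.0/18 -> LAN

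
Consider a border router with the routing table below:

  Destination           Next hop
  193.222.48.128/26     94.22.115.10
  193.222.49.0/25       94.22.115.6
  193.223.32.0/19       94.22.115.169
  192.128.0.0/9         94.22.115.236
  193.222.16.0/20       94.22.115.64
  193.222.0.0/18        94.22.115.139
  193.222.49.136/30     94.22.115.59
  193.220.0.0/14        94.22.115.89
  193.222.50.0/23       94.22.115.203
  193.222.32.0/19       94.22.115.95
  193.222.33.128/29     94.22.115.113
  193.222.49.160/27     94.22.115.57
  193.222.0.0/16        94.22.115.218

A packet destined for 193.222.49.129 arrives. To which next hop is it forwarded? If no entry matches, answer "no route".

94.22.115.95

Routes whose prefix contains 193.222.49.129:
  193.220.0.0/14 (193.220.0.0 - 193.223.255.255) -> 94.22.115.89
  193.222.0.0/16 (193.222.0.0 - 193.222.255.255) -> 94.22.115.218
  193.222.0.0/18 (193.222.0.0 - 193.222.63.255) -> 94.22.115.139
  193.222.32.0/19 (193.222.32.0 - 193.222.63.255) -> 94.22.115.95
More-specific entries that do NOT match:
  193.222.49.136/30 (193.222.49.136 - 193.222.49.139) does not contain 193.222.49.129
  193.222.33.128/29 (193.222.33.128 - 193.222.33.135) does not contain 193.222.49.129
  193.222.49.160/27 (193.222.49.160 - 193.222.49.191) does not contain 193.222.49.129
  193.222.48.128/26 (193.222.48.128 - 193.222.48.191) does not contain 193.222.49.129
  193.222.49.0/25 (193.222.49.0 - 193.222.49.127) does not contain 193.222.49.129
  193.222.50.0/23 (193.222.50.0 - 193.222.51.255) does not contain 193.222.49.129
  193.222.16.0/20 (193.222.16.0 - 193.222.31.255) does not contain 193.222.49.129
Longest matching prefix is /19 -> next hop 94.22.115.95.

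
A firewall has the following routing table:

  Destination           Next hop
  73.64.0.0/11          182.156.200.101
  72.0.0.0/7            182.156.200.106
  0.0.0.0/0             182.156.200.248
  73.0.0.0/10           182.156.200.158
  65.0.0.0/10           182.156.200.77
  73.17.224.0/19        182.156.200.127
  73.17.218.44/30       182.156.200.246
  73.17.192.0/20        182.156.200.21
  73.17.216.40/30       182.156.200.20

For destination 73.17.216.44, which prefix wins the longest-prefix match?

Entries matching 73.17.216.44:
  0.0.0.0/0 (default, matches everything)
  72.0.0.0/7 (72.0.0.0 - 73.255.255.255)
  73.0.0.0/10 (73.0.0.0 - 73.63.255.255)
Most specific is 73.0.0.0/10.

73.0.0.0/10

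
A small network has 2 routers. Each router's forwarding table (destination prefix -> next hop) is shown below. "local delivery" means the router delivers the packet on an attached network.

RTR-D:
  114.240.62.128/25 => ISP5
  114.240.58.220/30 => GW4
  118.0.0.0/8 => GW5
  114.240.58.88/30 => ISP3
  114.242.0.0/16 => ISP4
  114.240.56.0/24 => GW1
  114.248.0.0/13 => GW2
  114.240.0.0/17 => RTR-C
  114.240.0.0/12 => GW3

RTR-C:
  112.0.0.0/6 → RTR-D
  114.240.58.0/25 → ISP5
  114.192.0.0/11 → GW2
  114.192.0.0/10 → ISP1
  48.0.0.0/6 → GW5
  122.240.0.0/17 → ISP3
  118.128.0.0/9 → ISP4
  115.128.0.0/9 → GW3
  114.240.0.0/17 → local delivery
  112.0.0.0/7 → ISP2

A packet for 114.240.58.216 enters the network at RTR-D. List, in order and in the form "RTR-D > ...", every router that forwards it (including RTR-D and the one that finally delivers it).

At RTR-D: longest match for 114.240.58.216 is 114.240.0.0/17 -> RTR-C
At RTR-C: longest match for 114.240.58.216 is 114.240.0.0/17 -> local delivery

RTR-D > RTR-C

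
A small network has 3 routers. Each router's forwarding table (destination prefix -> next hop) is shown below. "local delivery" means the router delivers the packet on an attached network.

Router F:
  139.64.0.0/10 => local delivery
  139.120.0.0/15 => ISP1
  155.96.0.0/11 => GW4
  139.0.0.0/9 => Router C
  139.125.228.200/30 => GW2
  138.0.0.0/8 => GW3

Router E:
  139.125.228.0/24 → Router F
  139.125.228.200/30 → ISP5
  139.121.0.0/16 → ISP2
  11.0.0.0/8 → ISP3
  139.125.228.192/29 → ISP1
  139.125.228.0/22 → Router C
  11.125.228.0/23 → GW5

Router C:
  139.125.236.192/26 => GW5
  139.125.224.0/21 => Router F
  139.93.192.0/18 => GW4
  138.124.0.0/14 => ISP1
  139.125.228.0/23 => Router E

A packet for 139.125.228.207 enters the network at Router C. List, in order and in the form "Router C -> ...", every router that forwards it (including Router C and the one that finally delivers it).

At Router C: longest match for 139.125.228.207 is 139.125.228.0/23 -> Router E
At Router E: longest match for 139.125.228.207 is 139.125.228.0/24 -> Router F
At Router F: longest match for 139.125.228.207 is 139.64.0.0/10 -> local delivery

Router C -> Router E -> Router F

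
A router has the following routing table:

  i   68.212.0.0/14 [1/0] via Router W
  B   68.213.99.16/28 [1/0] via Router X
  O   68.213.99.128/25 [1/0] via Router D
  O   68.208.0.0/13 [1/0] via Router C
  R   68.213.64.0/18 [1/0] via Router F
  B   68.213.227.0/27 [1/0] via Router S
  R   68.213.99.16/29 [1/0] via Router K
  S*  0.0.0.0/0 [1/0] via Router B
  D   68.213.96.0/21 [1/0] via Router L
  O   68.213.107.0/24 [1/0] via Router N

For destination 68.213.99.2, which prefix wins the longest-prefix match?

Entries matching 68.213.99.2:
  0.0.0.0/0 (default, matches everything)
  68.208.0.0/13 (68.208.0.0 - 68.215.255.255)
  68.212.0.0/14 (68.212.0.0 - 68.215.255.255)
  68.213.64.0/18 (68.213.64.0 - 68.213.127.255)
  68.213.96.0/21 (68.213.96.0 - 68.213.103.255)
Most specific is 68.213.96.0/21.

68.213.96.0/21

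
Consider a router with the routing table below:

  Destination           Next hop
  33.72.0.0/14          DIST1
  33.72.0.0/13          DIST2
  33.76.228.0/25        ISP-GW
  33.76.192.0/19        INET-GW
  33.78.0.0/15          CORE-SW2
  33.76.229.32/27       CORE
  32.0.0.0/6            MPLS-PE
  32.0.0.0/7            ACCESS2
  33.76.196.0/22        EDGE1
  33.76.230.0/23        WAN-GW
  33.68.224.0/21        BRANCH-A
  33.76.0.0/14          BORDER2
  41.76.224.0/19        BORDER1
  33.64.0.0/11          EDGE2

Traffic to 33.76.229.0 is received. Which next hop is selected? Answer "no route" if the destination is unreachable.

Routes whose prefix contains 33.76.229.0:
  32.0.0.0/6 (32.0.0.0 - 35.255.255.255) -> MPLS-PE
  32.0.0.0/7 (32.0.0.0 - 33.255.255.255) -> ACCESS2
  33.64.0.0/11 (33.64.0.0 - 33.95.255.255) -> EDGE2
  33.72.0.0/13 (33.72.0.0 - 33.79.255.255) -> DIST2
  33.76.0.0/14 (33.76.0.0 - 33.79.255.255) -> BORDER2
More-specific entries that do NOT match:
  33.76.229.32/27 (33.76.229.32 - 33.76.229.63) does not contain 33.76.229.0
  33.76.228.0/25 (33.76.228.0 - 33.76.228.127) does not contain 33.76.229.0
  33.76.230.0/23 (33.76.230.0 - 33.76.231.255) does not contain 33.76.229.0
  33.76.196.0/22 (33.76.196.0 - 33.76.199.255) does not contain 33.76.229.0
  33.68.224.0/21 (33.68.224.0 - 33.68.231.255) does not contain 33.76.229.0
  33.76.192.0/19 (33.76.192.0 - 33.76.223.255) does not contain 33.76.229.0
  41.76.224.0/19 (41.76.224.0 - 41.76.255.255) does not contain 33.76.229.0
  33.78.0.0/15 (33.78.0.0 - 33.79.255.255) does not contain 33.76.229.0
Longest matching prefix is /14 -> next hop BORDER2.

BORDER2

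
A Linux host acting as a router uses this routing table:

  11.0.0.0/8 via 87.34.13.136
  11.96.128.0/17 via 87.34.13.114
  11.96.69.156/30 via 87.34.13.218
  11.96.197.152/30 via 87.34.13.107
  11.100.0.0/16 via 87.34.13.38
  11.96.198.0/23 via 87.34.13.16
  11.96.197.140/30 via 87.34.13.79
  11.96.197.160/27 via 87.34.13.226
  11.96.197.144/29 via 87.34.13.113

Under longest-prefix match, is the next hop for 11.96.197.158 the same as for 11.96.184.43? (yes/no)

11.96.197.158: longest match 11.96.128.0/17 -> 87.34.13.114
11.96.184.43: longest match 11.96.128.0/17 -> 87.34.13.114

yes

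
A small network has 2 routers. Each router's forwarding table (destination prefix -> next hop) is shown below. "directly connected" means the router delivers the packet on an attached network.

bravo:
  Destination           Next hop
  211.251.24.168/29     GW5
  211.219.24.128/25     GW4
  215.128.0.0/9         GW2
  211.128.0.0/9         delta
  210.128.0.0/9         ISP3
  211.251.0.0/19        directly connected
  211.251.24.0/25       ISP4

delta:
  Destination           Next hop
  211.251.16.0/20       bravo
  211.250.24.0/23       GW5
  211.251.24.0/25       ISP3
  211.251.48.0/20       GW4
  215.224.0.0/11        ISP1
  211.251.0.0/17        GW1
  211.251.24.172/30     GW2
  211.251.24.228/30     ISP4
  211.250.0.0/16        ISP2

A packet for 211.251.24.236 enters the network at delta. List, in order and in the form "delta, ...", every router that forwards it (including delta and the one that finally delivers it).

At delta: longest match for 211.251.24.236 is 211.251.16.0/20 -> bravo
At bravo: longest match for 211.251.24.236 is 211.251.0.0/19 -> directly connected

delta, bravo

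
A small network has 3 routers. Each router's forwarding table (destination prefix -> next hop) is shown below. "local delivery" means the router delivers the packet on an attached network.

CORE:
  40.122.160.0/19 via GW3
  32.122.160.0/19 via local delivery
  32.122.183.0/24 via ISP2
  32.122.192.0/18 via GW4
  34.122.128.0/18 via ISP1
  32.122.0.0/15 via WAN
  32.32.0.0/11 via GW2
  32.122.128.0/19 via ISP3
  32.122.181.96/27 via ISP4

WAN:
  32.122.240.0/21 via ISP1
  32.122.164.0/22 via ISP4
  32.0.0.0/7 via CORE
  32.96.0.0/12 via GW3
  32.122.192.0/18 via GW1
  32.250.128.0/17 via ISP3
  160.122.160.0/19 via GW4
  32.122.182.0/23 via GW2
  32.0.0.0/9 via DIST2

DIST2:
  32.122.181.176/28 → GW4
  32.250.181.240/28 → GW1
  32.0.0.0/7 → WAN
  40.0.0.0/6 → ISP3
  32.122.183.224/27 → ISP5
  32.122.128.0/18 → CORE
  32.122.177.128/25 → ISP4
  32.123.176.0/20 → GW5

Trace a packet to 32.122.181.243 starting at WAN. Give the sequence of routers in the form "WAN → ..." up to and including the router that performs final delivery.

At WAN: longest match for 32.122.181.243 is 32.0.0.0/9 -> DIST2
At DIST2: longest match for 32.122.181.243 is 32.122.128.0/18 -> CORE
At CORE: longest match for 32.122.181.243 is 32.122.160.0/19 -> local delivery

WAN → DIST2 → CORE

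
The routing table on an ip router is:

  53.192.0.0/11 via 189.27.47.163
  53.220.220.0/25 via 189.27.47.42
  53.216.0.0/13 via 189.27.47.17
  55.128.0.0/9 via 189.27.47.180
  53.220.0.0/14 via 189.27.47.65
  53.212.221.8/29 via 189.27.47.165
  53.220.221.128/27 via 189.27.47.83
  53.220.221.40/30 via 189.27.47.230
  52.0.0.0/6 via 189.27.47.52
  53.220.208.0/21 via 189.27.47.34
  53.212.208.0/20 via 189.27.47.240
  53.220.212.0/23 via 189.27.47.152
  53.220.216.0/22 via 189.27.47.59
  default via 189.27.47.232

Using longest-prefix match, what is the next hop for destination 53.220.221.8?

189.27.47.65

Routes whose prefix contains 53.220.221.8:
  0.0.0.0/0 (default, matches everything) -> 189.27.47.232
  52.0.0.0/6 (52.0.0.0 - 55.255.255.255) -> 189.27.47.52
  53.192.0.0/11 (53.192.0.0 - 53.223.255.255) -> 189.27.47.163
  53.216.0.0/13 (53.216.0.0 - 53.223.255.255) -> 189.27.47.17
  53.220.0.0/14 (53.220.0.0 - 53.223.255.255) -> 189.27.47.65
More-specific entries that do NOT match:
  53.220.221.40/30 (53.220.221.40 - 53.220.221.43) does not contain 53.220.221.8
  53.212.221.8/29 (53.212.221.8 - 53.212.221.15) does not contain 53.220.221.8
  53.220.221.128/27 (53.220.221.128 - 53.220.221.159) does not contain 53.220.221.8
  53.220.220.0/25 (53.220.220.0 - 53.220.220.127) does not contain 53.220.221.8
  53.220.212.0/23 (53.220.212.0 - 53.220.213.255) does not contain 53.220.221.8
  53.220.216.0/22 (53.220.216.0 - 53.220.219.255) does not contain 53.220.221.8
  53.220.208.0/21 (53.220.208.0 - 53.220.215.255) does not contain 53.220.221.8
  53.212.208.0/20 (53.212.208.0 - 53.212.223.255) does not contain 53.220.221.8
Longest matching prefix is /14 -> next hop 189.27.47.65.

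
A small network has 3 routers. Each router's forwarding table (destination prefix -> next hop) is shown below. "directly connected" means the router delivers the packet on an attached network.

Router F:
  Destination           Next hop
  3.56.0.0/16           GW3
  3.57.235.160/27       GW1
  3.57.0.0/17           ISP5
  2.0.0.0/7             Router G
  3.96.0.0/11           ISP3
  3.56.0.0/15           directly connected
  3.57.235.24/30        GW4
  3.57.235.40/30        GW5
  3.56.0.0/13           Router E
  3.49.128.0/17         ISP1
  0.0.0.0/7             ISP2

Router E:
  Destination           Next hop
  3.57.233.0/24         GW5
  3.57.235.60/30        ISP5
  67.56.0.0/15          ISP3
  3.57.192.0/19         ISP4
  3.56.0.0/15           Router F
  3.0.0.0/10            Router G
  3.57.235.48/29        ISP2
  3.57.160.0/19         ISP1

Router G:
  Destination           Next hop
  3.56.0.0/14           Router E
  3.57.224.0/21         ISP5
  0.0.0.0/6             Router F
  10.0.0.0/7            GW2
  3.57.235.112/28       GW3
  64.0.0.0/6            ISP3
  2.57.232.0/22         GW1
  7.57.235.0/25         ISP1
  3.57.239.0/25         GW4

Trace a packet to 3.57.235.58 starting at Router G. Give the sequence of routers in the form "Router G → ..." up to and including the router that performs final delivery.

Router G → Router E → Router F

At Router G: longest match for 3.57.235.58 is 3.56.0.0/14 -> Router E
At Router E: longest match for 3.57.235.58 is 3.56.0.0/15 -> Router F
At Router F: longest match for 3.57.235.58 is 3.56.0.0/15 -> directly connected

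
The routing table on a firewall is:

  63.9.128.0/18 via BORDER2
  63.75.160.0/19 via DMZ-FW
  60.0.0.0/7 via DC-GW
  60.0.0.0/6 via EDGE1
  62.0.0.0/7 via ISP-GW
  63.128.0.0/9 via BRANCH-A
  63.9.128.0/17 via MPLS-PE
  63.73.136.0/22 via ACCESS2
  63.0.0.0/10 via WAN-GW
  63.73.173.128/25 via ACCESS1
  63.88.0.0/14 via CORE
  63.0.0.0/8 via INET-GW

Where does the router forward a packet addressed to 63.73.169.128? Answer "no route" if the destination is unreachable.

INET-GW

Routes whose prefix contains 63.73.169.128:
  60.0.0.0/6 (60.0.0.0 - 63.255.255.255) -> EDGE1
  62.0.0.0/7 (62.0.0.0 - 63.255.255.255) -> ISP-GW
  63.0.0.0/8 (63.0.0.0 - 63.255.255.255) -> INET-GW
More-specific entries that do NOT match:
  63.73.173.128/25 (63.73.173.128 - 63.73.173.255) does not contain 63.73.169.128
  63.73.136.0/22 (63.73.136.0 - 63.73.139.255) does not contain 63.73.169.128
  63.75.160.0/19 (63.75.160.0 - 63.75.191.255) does not contain 63.73.169.128
  63.9.128.0/18 (63.9.128.0 - 63.9.191.255) does not contain 63.73.169.128
  63.9.128.0/17 (63.9.128.0 - 63.9.255.255) does not contain 63.73.169.128
  63.88.0.0/14 (63.88.0.0 - 63.91.255.255) does not contain 63.73.169.128
  63.0.0.0/10 (63.0.0.0 - 63.63.255.255) does not contain 63.73.169.128
  63.128.0.0/9 (63.128.0.0 - 63.255.255.255) does not contain 63.73.169.128
Longest matching prefix is /8 -> next hop INET-GW.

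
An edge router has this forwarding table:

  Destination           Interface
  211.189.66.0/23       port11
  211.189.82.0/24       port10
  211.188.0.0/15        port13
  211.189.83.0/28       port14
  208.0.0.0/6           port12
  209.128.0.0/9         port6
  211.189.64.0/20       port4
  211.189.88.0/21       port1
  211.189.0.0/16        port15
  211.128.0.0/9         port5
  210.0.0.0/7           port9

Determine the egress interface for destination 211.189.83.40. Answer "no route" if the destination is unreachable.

port15

Routes whose prefix contains 211.189.83.40:
  208.0.0.0/6 (208.0.0.0 - 211.255.255.255) -> port12
  210.0.0.0/7 (210.0.0.0 - 211.255.255.255) -> port9
  211.128.0.0/9 (211.128.0.0 - 211.255.255.255) -> port5
  211.188.0.0/15 (211.188.0.0 - 211.189.255.255) -> port13
  211.189.0.0/16 (211.189.0.0 - 211.189.255.255) -> port15
More-specific entries that do NOT match:
  211.189.83.0/28 (211.189.83.0 - 211.189.83.15) does not contain 211.189.83.40
  211.189.82.0/24 (211.189.82.0 - 211.189.82.255) does not contain 211.189.83.40
  211.189.66.0/23 (211.189.66.0 - 211.189.67.255) does not contain 211.189.83.40
  211.189.88.0/21 (211.189.88.0 - 211.189.95.255) does not contain 211.189.83.40
  211.189.64.0/20 (211.189.64.0 - 211.189.79.255) does not contain 211.189.83.40
Longest matching prefix is /16 -> interface port15.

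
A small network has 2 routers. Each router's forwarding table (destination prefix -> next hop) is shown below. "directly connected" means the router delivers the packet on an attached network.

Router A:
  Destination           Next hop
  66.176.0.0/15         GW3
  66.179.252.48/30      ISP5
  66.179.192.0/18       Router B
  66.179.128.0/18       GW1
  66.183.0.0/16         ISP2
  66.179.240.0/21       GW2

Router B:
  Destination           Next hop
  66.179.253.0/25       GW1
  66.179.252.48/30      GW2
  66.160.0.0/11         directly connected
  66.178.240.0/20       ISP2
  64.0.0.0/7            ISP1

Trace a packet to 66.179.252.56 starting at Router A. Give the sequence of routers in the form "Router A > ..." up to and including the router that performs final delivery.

Router A > Router B

At Router A: longest match for 66.179.252.56 is 66.179.192.0/18 -> Router B
At Router B: longest match for 66.179.252.56 is 66.160.0.0/11 -> directly connected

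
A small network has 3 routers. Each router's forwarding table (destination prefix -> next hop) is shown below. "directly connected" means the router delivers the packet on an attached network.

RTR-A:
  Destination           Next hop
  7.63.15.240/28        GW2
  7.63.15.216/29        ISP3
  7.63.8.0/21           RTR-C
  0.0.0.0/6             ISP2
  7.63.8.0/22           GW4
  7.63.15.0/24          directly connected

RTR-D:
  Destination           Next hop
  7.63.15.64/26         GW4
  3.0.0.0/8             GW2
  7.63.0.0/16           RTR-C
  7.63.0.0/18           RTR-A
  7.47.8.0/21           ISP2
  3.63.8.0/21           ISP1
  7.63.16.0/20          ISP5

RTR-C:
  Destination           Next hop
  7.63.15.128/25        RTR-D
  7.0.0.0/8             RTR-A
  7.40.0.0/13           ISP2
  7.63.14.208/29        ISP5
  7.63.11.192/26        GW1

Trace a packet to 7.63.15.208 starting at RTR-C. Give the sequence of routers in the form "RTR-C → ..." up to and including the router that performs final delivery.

At RTR-C: longest match for 7.63.15.208 is 7.63.15.128/25 -> RTR-D
At RTR-D: longest match for 7.63.15.208 is 7.63.0.0/18 -> RTR-A
At RTR-A: longest match for 7.63.15.208 is 7.63.15.0/24 -> directly connected

RTR-C → RTR-D → RTR-A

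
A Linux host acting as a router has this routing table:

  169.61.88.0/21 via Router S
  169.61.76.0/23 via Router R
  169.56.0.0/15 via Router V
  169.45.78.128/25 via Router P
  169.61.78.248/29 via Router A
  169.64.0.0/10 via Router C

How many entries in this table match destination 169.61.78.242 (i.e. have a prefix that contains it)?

No listed prefix contains 169.61.78.242.
Total matching entries: 0.

0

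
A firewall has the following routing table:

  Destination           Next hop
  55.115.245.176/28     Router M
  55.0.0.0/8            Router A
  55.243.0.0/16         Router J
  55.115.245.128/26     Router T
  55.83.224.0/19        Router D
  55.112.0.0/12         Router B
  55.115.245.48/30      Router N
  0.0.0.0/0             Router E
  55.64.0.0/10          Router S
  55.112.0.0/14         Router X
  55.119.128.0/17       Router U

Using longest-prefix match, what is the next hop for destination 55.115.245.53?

Router X

Routes whose prefix contains 55.115.245.53:
  0.0.0.0/0 (default, matches everything) -> Router E
  55.0.0.0/8 (55.0.0.0 - 55.255.255.255) -> Router A
  55.64.0.0/10 (55.64.0.0 - 55.127.255.255) -> Router S
  55.112.0.0/12 (55.112.0.0 - 55.127.255.255) -> Router B
  55.112.0.0/14 (55.112.0.0 - 55.115.255.255) -> Router X
More-specific entries that do NOT match:
  55.115.245.48/30 (55.115.245.48 - 55.115.245.51) does not contain 55.115.245.53
  55.115.245.176/28 (55.115.245.176 - 55.115.245.191) does not contain 55.115.245.53
  55.115.245.128/26 (55.115.245.128 - 55.115.245.191) does not contain 55.115.245.53
  55.83.224.0/19 (55.83.224.0 - 55.83.255.255) does not contain 55.115.245.53
  55.119.128.0/17 (55.119.128.0 - 55.119.255.255) does not contain 55.115.245.53
  55.243.0.0/16 (55.243.0.0 - 55.243.255.255) does not contain 55.115.245.53
Longest matching prefix is /14 -> next hop Router X.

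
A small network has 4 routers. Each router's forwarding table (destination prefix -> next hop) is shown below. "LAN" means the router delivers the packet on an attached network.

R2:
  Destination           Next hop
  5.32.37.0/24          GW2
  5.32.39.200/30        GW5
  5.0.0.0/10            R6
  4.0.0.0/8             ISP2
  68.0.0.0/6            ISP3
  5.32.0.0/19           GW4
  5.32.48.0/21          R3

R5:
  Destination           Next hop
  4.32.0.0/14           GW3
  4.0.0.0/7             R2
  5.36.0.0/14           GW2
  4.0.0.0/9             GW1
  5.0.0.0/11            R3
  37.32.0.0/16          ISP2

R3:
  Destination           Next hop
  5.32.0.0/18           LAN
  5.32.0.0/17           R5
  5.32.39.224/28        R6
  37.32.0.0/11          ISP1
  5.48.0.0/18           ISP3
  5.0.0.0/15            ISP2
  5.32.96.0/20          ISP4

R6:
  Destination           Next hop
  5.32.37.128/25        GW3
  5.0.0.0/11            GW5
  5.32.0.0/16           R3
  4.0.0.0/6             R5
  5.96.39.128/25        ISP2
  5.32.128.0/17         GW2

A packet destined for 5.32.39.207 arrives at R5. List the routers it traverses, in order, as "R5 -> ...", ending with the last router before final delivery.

At R5: longest match for 5.32.39.207 is 4.0.0.0/7 -> R2
At R2: longest match for 5.32.39.207 is 5.0.0.0/10 -> R6
At R6: longest match for 5.32.39.207 is 5.32.0.0/16 -> R3
At R3: longest match for 5.32.39.207 is 5.32.0.0/18 -> LAN

R5 -> R2 -> R6 -> R3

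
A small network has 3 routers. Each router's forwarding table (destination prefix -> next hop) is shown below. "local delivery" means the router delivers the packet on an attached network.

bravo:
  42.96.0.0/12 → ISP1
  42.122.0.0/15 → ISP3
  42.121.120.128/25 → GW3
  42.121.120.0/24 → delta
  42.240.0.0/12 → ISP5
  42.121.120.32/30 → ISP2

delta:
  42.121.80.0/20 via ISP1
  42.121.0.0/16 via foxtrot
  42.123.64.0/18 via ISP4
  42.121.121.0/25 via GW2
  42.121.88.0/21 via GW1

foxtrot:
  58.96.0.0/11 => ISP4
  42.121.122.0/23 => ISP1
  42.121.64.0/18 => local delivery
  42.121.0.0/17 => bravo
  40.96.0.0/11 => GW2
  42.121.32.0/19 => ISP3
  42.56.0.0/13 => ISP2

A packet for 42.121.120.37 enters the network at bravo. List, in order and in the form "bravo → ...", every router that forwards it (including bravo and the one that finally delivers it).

At bravo: longest match for 42.121.120.37 is 42.121.120.0/24 -> delta
At delta: longest match for 42.121.120.37 is 42.121.0.0/16 -> foxtrot
At foxtrot: longest match for 42.121.120.37 is 42.121.64.0/18 -> local delivery

bravo → delta → foxtrot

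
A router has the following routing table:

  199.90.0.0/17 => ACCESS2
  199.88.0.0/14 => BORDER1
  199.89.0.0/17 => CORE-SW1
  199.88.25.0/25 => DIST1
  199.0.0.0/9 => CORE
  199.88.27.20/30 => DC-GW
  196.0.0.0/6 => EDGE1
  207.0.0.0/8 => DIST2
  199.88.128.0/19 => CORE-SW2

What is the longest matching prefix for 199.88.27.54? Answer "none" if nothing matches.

199.88.0.0/14

Entries matching 199.88.27.54:
  196.0.0.0/6 (196.0.0.0 - 199.255.255.255)
  199.0.0.0/9 (199.0.0.0 - 199.127.255.255)
  199.88.0.0/14 (199.88.0.0 - 199.91.255.255)
Most specific is 199.88.0.0/14.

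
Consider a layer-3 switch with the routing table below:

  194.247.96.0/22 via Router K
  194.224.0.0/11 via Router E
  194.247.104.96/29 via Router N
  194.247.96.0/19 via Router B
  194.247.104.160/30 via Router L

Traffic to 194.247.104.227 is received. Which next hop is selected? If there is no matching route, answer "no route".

Router B

Routes whose prefix contains 194.247.104.227:
  194.224.0.0/11 (194.224.0.0 - 194.255.255.255) -> Router E
  194.247.96.0/19 (194.247.96.0 - 194.247.127.255) -> Router B
More-specific entries that do NOT match:
  194.247.104.160/30 (194.247.104.160 - 194.247.104.163) does not contain 194.247.104.227
  194.247.104.96/29 (194.247.104.96 - 194.247.104.103) does not contain 194.247.104.227
  194.247.96.0/22 (194.247.96.0 - 194.247.99.255) does not contain 194.247.104.227
Longest matching prefix is /19 -> next hop Router B.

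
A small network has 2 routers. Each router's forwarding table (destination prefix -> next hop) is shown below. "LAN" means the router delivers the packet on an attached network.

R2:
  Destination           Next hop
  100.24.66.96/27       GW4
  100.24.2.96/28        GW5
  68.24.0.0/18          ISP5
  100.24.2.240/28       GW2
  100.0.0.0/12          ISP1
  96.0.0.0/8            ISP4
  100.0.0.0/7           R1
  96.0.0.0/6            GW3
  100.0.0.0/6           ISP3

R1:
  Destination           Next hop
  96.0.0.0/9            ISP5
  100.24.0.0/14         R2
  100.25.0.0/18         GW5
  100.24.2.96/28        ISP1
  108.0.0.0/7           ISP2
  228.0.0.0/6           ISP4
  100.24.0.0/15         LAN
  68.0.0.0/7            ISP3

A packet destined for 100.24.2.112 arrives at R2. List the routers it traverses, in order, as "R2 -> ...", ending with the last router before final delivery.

R2 -> R1

At R2: longest match for 100.24.2.112 is 100.0.0.0/7 -> R1
At R1: longest match for 100.24.2.112 is 100.24.0.0/15 -> LAN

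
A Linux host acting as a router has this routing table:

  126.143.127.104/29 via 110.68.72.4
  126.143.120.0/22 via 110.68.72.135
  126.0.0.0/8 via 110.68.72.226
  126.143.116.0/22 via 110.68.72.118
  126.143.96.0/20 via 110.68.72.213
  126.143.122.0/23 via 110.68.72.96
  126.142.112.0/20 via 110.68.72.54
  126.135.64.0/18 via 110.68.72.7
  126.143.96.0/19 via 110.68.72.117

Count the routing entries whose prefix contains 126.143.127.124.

Prefixes containing 126.143.127.124:
  126.0.0.0/8 (126.0.0.0 - 126.255.255.255)
  126.143.96.0/19 (126.143.96.0 - 126.143.127.255)
Total matching entries: 2.

2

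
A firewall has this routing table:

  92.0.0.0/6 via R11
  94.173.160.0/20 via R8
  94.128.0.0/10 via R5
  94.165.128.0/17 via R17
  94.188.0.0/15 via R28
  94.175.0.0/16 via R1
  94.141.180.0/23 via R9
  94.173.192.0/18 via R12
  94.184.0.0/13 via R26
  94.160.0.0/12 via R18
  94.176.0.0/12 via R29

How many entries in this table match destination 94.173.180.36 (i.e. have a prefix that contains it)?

3

Prefixes containing 94.173.180.36:
  92.0.0.0/6 (92.0.0.0 - 95.255.255.255)
  94.128.0.0/10 (94.128.0.0 - 94.191.255.255)
  94.160.0.0/12 (94.160.0.0 - 94.175.255.255)
Total matching entries: 3.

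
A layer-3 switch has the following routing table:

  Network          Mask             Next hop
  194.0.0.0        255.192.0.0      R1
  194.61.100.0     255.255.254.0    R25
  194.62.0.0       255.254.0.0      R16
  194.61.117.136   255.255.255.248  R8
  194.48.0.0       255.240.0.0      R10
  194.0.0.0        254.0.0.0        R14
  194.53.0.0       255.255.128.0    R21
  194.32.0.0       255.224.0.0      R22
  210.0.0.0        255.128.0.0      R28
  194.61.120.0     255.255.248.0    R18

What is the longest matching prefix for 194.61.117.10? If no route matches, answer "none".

Entries matching 194.61.117.10:
  194.0.0.0/7 (194.0.0.0 - 195.255.255.255)
  194.0.0.0/10 (194.0.0.0 - 194.63.255.255)
  194.32.0.0/11 (194.32.0.0 - 194.63.255.255)
  194.48.0.0/12 (194.48.0.0 - 194.63.255.255)
Most specific is 194.48.0.0/12.

194.48.0.0/12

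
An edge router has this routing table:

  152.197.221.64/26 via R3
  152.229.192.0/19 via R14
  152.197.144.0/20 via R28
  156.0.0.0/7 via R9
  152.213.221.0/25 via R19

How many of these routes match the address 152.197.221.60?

0

No listed prefix contains 152.197.221.60.
Total matching entries: 0.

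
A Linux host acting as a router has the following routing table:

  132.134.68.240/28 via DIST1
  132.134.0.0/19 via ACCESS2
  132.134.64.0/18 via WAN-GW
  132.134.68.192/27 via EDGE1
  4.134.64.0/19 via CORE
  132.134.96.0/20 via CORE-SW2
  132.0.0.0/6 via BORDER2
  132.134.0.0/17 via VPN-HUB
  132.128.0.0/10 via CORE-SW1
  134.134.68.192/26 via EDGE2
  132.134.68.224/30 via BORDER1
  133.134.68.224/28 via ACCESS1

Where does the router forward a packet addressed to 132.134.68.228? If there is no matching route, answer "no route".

Routes whose prefix contains 132.134.68.228:
  132.0.0.0/6 (132.0.0.0 - 135.255.255.255) -> BORDER2
  132.128.0.0/10 (132.128.0.0 - 132.191.255.255) -> CORE-SW1
  132.134.0.0/17 (132.134.0.0 - 132.134.127.255) -> VPN-HUB
  132.134.64.0/18 (132.134.64.0 - 132.134.127.255) -> WAN-GW
More-specific entries that do NOT match:
  132.134.68.224/30 (132.134.68.224 - 132.134.68.227) does not contain 132.134.68.228
  132.134.68.240/28 (132.134.68.240 - 132.134.68.255) does not contain 132.134.68.228
  133.134.68.224/28 (133.134.68.224 - 133.134.68.239) does not contain 132.134.68.228
  132.134.68.192/27 (132.134.68.192 - 132.134.68.223) does not contain 132.134.68.228
  134.134.68.192/26 (134.134.68.192 - 134.134.68.255) does not contain 132.134.68.228
  132.134.96.0/20 (132.134.96.0 - 132.134.111.255) does not contain 132.134.68.228
  132.134.0.0/19 (132.134.0.0 - 132.134.31.255) does not contain 132.134.68.228
  4.134.64.0/19 (4.134.64.0 - 4.134.95.255) does not contain 132.134.68.228
Longest matching prefix is /18 -> next hop WAN-GW.

WAN-GW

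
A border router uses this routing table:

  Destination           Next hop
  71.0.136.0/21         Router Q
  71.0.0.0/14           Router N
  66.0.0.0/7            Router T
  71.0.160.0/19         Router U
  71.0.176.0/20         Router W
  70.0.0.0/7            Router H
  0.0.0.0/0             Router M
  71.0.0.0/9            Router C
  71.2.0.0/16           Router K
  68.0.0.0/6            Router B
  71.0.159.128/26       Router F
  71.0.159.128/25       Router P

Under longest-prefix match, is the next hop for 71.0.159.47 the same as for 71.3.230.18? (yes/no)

yes

71.0.159.47: longest match 71.0.0.0/14 -> Router N
71.3.230.18: longest match 71.0.0.0/14 -> Router N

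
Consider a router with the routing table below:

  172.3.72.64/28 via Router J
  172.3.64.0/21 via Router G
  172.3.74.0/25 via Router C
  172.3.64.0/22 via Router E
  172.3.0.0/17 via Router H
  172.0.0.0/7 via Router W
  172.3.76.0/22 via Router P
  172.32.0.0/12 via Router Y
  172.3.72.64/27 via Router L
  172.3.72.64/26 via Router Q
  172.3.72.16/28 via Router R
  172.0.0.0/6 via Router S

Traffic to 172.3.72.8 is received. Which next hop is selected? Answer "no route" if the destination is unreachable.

Routes whose prefix contains 172.3.72.8:
  172.0.0.0/6 (172.0.0.0 - 175.255.255.255) -> Router S
  172.0.0.0/7 (172.0.0.0 - 173.255.255.255) -> Router W
  172.3.0.0/17 (172.3.0.0 - 172.3.127.255) -> Router H
More-specific entries that do NOT match:
  172.3.72.64/28 (172.3.72.64 - 172.3.72.79) does not contain 172.3.72.8
  172.3.72.16/28 (172.3.72.16 - 172.3.72.31) does not contain 172.3.72.8
  172.3.72.64/27 (172.3.72.64 - 172.3.72.95) does not contain 172.3.72.8
  172.3.72.64/26 (172.3.72.64 - 172.3.72.127) does not contain 172.3.72.8
  172.3.74.0/25 (172.3.74.0 - 172.3.74.127) does not contain 172.3.72.8
  172.3.64.0/22 (172.3.64.0 - 172.3.67.255) does not contain 172.3.72.8
  172.3.76.0/22 (172.3.76.0 - 172.3.79.255) does not contain 172.3.72.8
  172.3.64.0/21 (172.3.64.0 - 172.3.71.255) does not contain 172.3.72.8
Longest matching prefix is /17 -> next hop Router H.

Router H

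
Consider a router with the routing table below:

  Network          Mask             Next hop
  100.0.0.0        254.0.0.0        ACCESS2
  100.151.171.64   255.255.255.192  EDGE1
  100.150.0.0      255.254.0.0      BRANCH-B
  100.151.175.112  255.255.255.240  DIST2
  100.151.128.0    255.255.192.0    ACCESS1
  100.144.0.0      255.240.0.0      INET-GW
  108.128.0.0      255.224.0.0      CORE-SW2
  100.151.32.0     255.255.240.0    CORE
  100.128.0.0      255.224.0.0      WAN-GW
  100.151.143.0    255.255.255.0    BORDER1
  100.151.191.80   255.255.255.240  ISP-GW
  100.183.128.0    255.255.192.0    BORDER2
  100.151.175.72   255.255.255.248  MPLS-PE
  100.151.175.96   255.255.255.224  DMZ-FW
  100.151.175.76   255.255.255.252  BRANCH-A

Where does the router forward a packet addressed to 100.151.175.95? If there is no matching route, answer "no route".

ACCESS1

Routes whose prefix contains 100.151.175.95:
  100.0.0.0/7 (100.0.0.0 - 101.255.255.255) -> ACCESS2
  100.128.0.0/11 (100.128.0.0 - 100.159.255.255) -> WAN-GW
  100.144.0.0/12 (100.144.0.0 - 100.159.255.255) -> INET-GW
  100.150.0.0/15 (100.150.0.0 - 100.151.255.255) -> BRANCH-B
  100.151.128.0/18 (100.151.128.0 - 100.151.191.255) -> ACCESS1
More-specific entries that do NOT match:
  100.151.175.76/30 (100.151.175.76 - 100.151.175.79) does not contain 100.151.175.95
  100.151.175.72/29 (100.151.175.72 - 100.151.175.79) does not contain 100.151.175.95
  100.151.175.112/28 (100.151.175.112 - 100.151.175.127) does not contain 100.151.175.95
  100.151.191.80/28 (100.151.191.80 - 100.151.191.95) does not contain 100.151.175.95
  100.151.175.96/27 (100.151.175.96 - 100.151.175.127) does not contain 100.151.175.95
  100.151.171.64/26 (100.151.171.64 - 100.151.171.127) does not contain 100.151.175.95
  100.151.143.0/24 (100.151.143.0 - 100.151.143.255) does not contain 100.151.175.95
  100.151.32.0/20 (100.151.32.0 - 100.151.47.255) does not contain 100.151.175.95
Longest matching prefix is /18 -> next hop ACCESS1.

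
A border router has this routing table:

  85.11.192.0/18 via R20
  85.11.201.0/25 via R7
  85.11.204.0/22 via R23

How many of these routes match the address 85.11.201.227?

1

Prefixes containing 85.11.201.227:
  85.11.192.0/18 (85.11.192.0 - 85.11.255.255)
Total matching entries: 1.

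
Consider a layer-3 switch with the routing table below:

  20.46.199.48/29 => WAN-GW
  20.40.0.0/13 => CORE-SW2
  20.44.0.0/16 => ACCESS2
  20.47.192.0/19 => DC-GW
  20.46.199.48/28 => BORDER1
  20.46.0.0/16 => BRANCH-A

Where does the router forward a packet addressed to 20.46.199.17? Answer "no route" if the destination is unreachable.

Routes whose prefix contains 20.46.199.17:
  20.40.0.0/13 (20.40.0.0 - 20.47.255.255) -> CORE-SW2
  20.46.0.0/16 (20.46.0.0 - 20.46.255.255) -> BRANCH-A
More-specific entries that do NOT match:
  20.46.199.48/29 (20.46.199.48 - 20.46.199.55) does not contain 20.46.199.17
  20.46.199.48/28 (20.46.199.48 - 20.46.199.63) does not contain 20.46.199.17
  20.47.192.0/19 (20.47.192.0 - 20.47.223.255) does not contain 20.46.199.17
Longest matching prefix is /16 -> next hop BRANCH-A.

BRANCH-A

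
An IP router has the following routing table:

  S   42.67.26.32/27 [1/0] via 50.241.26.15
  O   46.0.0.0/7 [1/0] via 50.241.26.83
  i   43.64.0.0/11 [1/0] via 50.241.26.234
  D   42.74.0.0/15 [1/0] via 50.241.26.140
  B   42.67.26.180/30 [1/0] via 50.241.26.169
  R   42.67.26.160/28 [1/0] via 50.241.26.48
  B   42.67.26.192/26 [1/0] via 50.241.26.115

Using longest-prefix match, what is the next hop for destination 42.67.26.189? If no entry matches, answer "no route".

no route

No entry's prefix contains 42.67.26.189; there is no default route.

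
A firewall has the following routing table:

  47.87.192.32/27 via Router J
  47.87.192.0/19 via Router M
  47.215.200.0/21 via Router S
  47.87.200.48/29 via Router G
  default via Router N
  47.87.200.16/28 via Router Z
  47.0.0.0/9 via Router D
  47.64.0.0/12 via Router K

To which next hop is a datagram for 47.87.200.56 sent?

Routes whose prefix contains 47.87.200.56:
  0.0.0.0/0 (default, matches everything) -> Router N
  47.0.0.0/9 (47.0.0.0 - 47.127.255.255) -> Router D
  47.87.192.0/19 (47.87.192.0 - 47.87.223.255) -> Router M
More-specific entries that do NOT match:
  47.87.200.48/29 (47.87.200.48 - 47.87.200.55) does not contain 47.87.200.56
  47.87.200.16/28 (47.87.200.16 - 47.87.200.31) does not contain 47.87.200.56
  47.87.192.32/27 (47.87.192.32 - 47.87.192.63) does not contain 47.87.200.56
  47.215.200.0/21 (47.215.200.0 - 47.215.207.255) does not contain 47.87.200.56
Longest matching prefix is /19 -> next hop Router M.

Router M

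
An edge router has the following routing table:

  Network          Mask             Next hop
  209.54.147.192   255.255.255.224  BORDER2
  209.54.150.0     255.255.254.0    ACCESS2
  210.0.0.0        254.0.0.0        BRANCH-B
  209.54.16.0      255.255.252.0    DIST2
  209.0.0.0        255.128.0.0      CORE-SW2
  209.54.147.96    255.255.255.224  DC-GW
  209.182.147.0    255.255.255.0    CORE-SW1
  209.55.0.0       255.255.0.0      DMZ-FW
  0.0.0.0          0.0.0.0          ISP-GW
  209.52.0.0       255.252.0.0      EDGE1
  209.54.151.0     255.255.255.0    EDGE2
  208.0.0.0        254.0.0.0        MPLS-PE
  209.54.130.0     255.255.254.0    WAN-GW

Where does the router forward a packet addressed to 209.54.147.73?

Routes whose prefix contains 209.54.147.73:
  0.0.0.0/0 (default, matches everything) -> ISP-GW
  208.0.0.0/7 (208.0.0.0 - 209.255.255.255) -> MPLS-PE
  209.0.0.0/9 (209.0.0.0 - 209.127.255.255) -> CORE-SW2
  209.52.0.0/14 (209.52.0.0 - 209.55.255.255) -> EDGE1
More-specific entries that do NOT match:
  209.54.147.192/27 (209.54.147.192 - 209.54.147.223) does not contain 209.54.147.73
  209.54.147.96/27 (209.54.147.96 - 209.54.147.127) does not contain 209.54.147.73
  209.182.147.0/24 (209.182.147.0 - 209.182.147.255) does not contain 209.54.147.73
  209.54.151.0/24 (209.54.151.0 - 209.54.151.255) does not contain 209.54.147.73
  209.54.150.0/23 (209.54.150.0 - 209.54.151.255) does not contain 209.54.147.73
  209.54.130.0/23 (209.54.130.0 - 209.54.131.255) does not contain 209.54.147.73
  209.54.16.0/22 (209.54.16.0 - 209.54.19.255) does not contain 209.54.147.73
  209.55.0.0/16 (209.55.0.0 - 209.55.255.255) does not contain 209.54.147.73
Longest matching prefix is /14 -> next hop EDGE1.

EDGE1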